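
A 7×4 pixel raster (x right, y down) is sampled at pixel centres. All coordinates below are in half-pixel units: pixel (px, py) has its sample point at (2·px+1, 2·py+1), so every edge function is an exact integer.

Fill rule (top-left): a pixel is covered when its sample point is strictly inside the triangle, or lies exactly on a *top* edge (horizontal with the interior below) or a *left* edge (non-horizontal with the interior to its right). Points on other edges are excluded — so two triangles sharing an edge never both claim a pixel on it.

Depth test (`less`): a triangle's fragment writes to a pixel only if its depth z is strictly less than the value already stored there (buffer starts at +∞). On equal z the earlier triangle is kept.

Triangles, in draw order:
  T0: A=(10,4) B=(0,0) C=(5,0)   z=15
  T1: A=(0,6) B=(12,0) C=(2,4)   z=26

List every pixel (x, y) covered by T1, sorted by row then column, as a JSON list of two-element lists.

T0:
  2·area = 20
  edge (10, 4)→(0, 0): d=(-10,-4) top-left  bias=+0
  edge (0, 0)→(5, 0): d=(5,0) top-left  bias=+0
  edge (5, 0)→(10, 4): d=(5,4) right/bottom  bias=-1
    (1,0)@(3, 1): e=[2,5,13] → X
    (2,0)@(5, 1): e=[10,5,5] → X
    (3,0)@(7, 1): e=[18,5,-3] → .
    (1,1)@(3, 3): e=[-18,15,23] → .
    (2,1)@(5, 3): e=[-10,15,15] → .
  covered (2 px):
    . X X . . . .
    . . . . . . .
    . . . . . . .
    . . . . . . .
T1:
  2·area = 12  (B↔C swapped to make it positive)
  edge (0, 6)→(2, 4): d=(2,-2) top-left  bias=+0
  edge (2, 4)→(12, 0): d=(10,-4) top-left  bias=+0
  edge (12, 0)→(0, 6): d=(-12,6) right/bottom  bias=-1
    (2,0)@(5, 1): e=[0,-18,30] → .  [on edge]
    (1,1)@(3, 3): e=[0,-6,18] → .  [on edge]
    (2,1)@(5, 3): e=[4,2,6] → X
    (3,1)@(7, 3): e=[8,10,-6] → .
    (0,2)@(1, 5): e=[0,6,6] → X  [on edge]
    (1,2)@(3, 5): e=[4,14,-6] → .
    (2,2)@(5, 5): e=[8,22,-18] → .
    (0,3)@(1, 7): e=[4,26,-18] → .
  covered (2 px):
    . . . . . . .
    . . X . . . .
    X . . . . . .
    . . . . . . .

Answer: [[2,1],[0,2]]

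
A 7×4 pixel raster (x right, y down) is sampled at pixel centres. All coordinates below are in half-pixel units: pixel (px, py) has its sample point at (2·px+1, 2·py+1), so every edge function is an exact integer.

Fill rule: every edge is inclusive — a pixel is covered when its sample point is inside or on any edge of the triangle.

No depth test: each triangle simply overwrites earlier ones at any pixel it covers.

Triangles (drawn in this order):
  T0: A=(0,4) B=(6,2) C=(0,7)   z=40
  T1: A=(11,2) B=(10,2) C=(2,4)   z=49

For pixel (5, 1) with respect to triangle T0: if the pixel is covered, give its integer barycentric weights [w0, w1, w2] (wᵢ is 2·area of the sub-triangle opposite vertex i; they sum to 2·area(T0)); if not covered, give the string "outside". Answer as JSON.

T0:
  2·area = 18
  edge (0, 4)→(6, 2): d=(6,-2) inclusive
  edge (6, 2)→(0, 7): d=(-6,5) inclusive
  edge (0, 7)→(0, 4): d=(0,-3) inclusive
    (4,0)@(9, 1): e=[0,-9,27] → ·  [on edge]
    (1,1)@(3, 3): e=[0,9,9] → #  [on edge]
    (2,1)@(5, 3): e=[4,-1,15] → ·
    (0,2)@(1, 5): e=[8,7,3] → #
    (1,2)@(3, 5): e=[12,-3,9] → ·
    (0,3)@(1, 7): e=[20,-5,3] → ·
  covered (2 px):
    · · · · · · ·
    · # · · · · ·
    # · · · · · ·
    · · · · · · ·
T1:
  2·area = 2  (B↔C swapped to make it positive)
  edge (11, 2)→(2, 4): d=(-9,2) inclusive
  edge (2, 4)→(10, 2): d=(8,-2) inclusive
  edge (10, 2)→(11, 2): d=(1,0) inclusive
  covered (0 px):
    · · · · · · ·
    · · · · · · ·
    · · · · · · ·
    · · · · · · ·

Final: "outside"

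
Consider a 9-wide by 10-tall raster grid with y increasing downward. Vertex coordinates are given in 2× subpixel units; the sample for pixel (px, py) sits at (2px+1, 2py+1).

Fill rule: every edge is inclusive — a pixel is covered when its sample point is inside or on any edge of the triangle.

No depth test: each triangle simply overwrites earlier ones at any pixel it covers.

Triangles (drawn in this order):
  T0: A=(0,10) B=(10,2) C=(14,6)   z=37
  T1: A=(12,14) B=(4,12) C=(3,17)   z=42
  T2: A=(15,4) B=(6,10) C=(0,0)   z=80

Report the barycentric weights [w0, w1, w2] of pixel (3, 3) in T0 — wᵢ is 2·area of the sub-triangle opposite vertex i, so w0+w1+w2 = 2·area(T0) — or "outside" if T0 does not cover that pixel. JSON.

T0:
  2·area = 72
  edge (0, 10)→(10, 2): d=(10,-8) inclusive
  edge (10, 2)→(14, 6): d=(4,4) inclusive
  edge (14, 6)→(0, 10): d=(-14,4) inclusive
    (4,0)@(9, 1): e=[-18,0,90] → ·  [on edge]
    (4,1)@(9, 3): e=[2,8,62] → #
    (5,1)@(11, 3): e=[18,0,54] → #  [on edge]
    (6,1)@(13, 3): e=[34,-8,46] → ·
    (3,2)@(7, 5): e=[6,24,42] → #
    (6,2)@(13, 5): e=[54,0,18] → #  [on edge]
    (7,2)@(15, 5): e=[70,-8,10] → ·
    (2,3)@(5, 7): e=[10,40,22] → #
    (5,3)@(11, 7): e=[58,16,-2] → ·
    (6,3)@(13, 7): e=[74,8,-10] → ·
    (7,3)@(15, 7): e=[90,0,-18] → ·  [on edge]
    (1,4)@(3, 9): e=[14,56,2] → #
    (8,4)@(17, 9): e=[126,0,-54] → ·  [on edge]
  covered (10 px):
    · · · · · · · · ·
    · · · · # # · · ·
    · · · # # # # · ·
    · · # # # · · · ·
    · # · · · · · · ·
    · · · · · · · · ·
    · · · · · · · · ·
    · · · · · · · · ·
    · · · · · · · · ·
    · · · · · · · · ·
T1:
  2·area = 42  (B↔C swapped to make it positive)
  edge (12, 14)→(3, 17): d=(-9,3) inclusive
  edge (3, 17)→(4, 12): d=(1,-5) inclusive
  edge (4, 12)→(12, 14): d=(8,2) inclusive
    (2,3)@(5, 7): e=[84,0,-42] → ·  [on edge]
    (2,6)@(5, 13): e=[30,6,6] → #
    (3,6)@(7, 13): e=[24,16,2] → #
    (4,6)@(9, 13): e=[18,26,-2] → ·
    (7,6)@(15, 13): e=[0,56,-14] → ·  [on edge]
    (2,7)@(5, 15): e=[12,8,22] → #
    (4,7)@(9, 15): e=[0,28,14] → #  [on edge]
    (5,7)@(11, 15): e=[-6,38,10] → ·
    (1,8)@(3, 17): e=[0,0,42] → #  [on edge]
    (2,8)@(5, 17): e=[-6,10,38] → ·
    (3,8)@(7, 17): e=[-12,20,34] → ·
    (4,8)@(9, 17): e=[-18,30,30] → ·
  covered (6 px):
    · · · · · · · · ·
    · · · · · · · · ·
    · · · · · · · · ·
    · · · · · · · · ·
    · · · · · · · · ·
    · · · · · · · · ·
    · · # # · · · · ·
    · · # # # · · · ·
    · # · · · · · · ·
    · · · · · · · · ·
T2:
  2·area = 126
  edge (15, 4)→(6, 10): d=(-9,6) inclusive
  edge (6, 10)→(0, 0): d=(-6,-10) inclusive
  edge (0, 0)→(15, 4): d=(15,4) inclusive
    (0,0)@(1, 1): e=[111,4,11] → #
    (1,0)@(3, 1): e=[99,24,3] → #
    (2,0)@(5, 1): e=[87,44,-5] → ·
    (0,1)@(1, 3): e=[93,-8,41] → ·
    (1,1)@(3, 3): e=[81,12,33] → #
    (2,1)@(5, 3): e=[69,32,25] → #
    (3,1)@(7, 3): e=[57,52,17] → #
    (4,1)@(9, 3): e=[45,72,9] → #
    (5,1)@(11, 3): e=[33,92,1] → #
    (6,1)@(13, 3): e=[21,112,-7] → ·
    (1,2)@(3, 5): e=[63,0,63] → #  [on edge]
    (6,2)@(13, 5): e=[3,100,23] → #
    (4,7)@(9, 15): e=[-63,0,189] → ·  [on edge]
  covered (17 px):
    # # · · · · · · ·
    · # # # # # · · ·
    · # # # # # # · ·
    · · # # # · · · ·
    · · · # · · · · ·
    · · · · · · · · ·
    · · · · · · · · ·
    · · · · · · · · ·
    · · · · · · · · ·
    · · · · · · · · ·

Answer: [32,14,26]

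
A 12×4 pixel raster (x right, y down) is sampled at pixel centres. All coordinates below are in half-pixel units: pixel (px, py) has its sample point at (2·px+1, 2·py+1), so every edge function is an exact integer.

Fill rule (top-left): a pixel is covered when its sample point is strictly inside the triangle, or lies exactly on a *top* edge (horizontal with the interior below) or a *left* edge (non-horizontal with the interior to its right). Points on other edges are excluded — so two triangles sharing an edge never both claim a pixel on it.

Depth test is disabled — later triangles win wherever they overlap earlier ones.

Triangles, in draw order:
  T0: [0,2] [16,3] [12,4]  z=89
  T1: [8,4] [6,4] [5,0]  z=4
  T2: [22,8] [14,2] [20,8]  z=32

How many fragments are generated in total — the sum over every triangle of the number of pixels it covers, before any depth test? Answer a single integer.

T0:
  2·area = 20
  edge (0, 2)→(16, 3): d=(16,1) right/bottom  bias=-1
  edge (16, 3)→(12, 4): d=(-4,1) right/bottom  bias=-1
  edge (12, 4)→(0, 2): d=(-12,-2) top-left  bias=+0
    (3,1)@(7, 3): e=[9,9,2] → X
    (4,1)@(9, 3): e=[7,7,6] → X
    (5,1)@(11, 3): e=[5,5,10] → X
    (6,1)@(13, 3): e=[3,3,14] → X
    (7,1)@(15, 3): e=[1,1,18] → X
    (8,1)@(17, 3): e=[-1,-1,22] → .
    (3,2)@(7, 5): e=[41,1,-22] → .
    (4,2)@(9, 5): e=[39,-1,-18] → .
    (5,2)@(11, 5): e=[37,-3,-14] → .
    (6,2)@(13, 5): e=[35,-5,-10] → .
    (7,2)@(15, 5): e=[33,-7,-6] → .
  covered (5 px):
    . . . . . . . . . . . .
    . . . X X X X X . . . .
    . . . . . . . . . . . .
    . . . . . . . . . . . .
T1:
  2·area = 8
  edge (8, 4)→(6, 4): d=(-2,0) right/bottom  bias=-1
  edge (6, 4)→(5, 0): d=(-1,-4) top-left  bias=+0
  edge (5, 0)→(8, 4): d=(3,4) right/bottom  bias=-1
    (3,1)@(7, 3): e=[2,5,1] → X
    (4,1)@(9, 3): e=[2,13,-7] → .
    (3,2)@(7, 5): e=[-2,3,7] → .
  covered (1 px):
    . . . . . . . . . . . .
    . . . X . . . . . . . .
    . . . . . . . . . . . .
    . . . . . . . . . . . .
T2:
  2·area = 12  (B↔C swapped to make it positive)
  edge (22, 8)→(20, 8): d=(-2,0) right/bottom  bias=-1
  edge (20, 8)→(14, 2): d=(-6,-6) top-left  bias=+0
  edge (14, 2)→(22, 8): d=(8,6) right/bottom  bias=-1
    (6,0)@(13, 1): e=[14,0,-2] → .  [on edge]
    (7,1)@(15, 3): e=[10,0,2] → X  [on edge]
    (8,1)@(17, 3): e=[10,12,-10] → .
    (7,2)@(15, 5): e=[6,-12,18] → .
    (8,2)@(17, 5): e=[6,0,6] → X  [on edge]
    (9,2)@(19, 5): e=[6,12,-6] → .
    (8,3)@(17, 7): e=[2,-12,22] → .
    (9,3)@(19, 7): e=[2,0,10] → X  [on edge]
    (10,3)@(21, 7): e=[2,12,-2] → .
  covered (3 px):
    . . . . . . . . . . . .
    . . . . . . . X . . . .
    . . . . . . . . X . . .
    . . . . . . . . . X . .

Result: 9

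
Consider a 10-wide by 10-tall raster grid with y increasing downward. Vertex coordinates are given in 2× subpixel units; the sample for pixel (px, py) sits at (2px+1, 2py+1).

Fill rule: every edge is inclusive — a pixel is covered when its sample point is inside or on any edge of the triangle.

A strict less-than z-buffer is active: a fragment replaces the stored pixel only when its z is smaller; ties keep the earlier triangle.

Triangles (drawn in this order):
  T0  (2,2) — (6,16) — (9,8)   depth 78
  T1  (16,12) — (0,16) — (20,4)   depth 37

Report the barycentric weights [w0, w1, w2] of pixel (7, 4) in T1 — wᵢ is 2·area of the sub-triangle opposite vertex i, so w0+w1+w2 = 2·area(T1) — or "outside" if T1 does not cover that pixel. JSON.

T0:
  2·area = 74  (B↔C swapped to make it positive)
  edge (2, 2)→(9, 8): d=(7,6) inclusive
  edge (9, 8)→(6, 16): d=(-3,8) inclusive
  edge (6, 16)→(2, 2): d=(-4,-14) inclusive
    (1,1)@(3, 3): e=[1,63,10] → X
    (2,1)@(5, 3): e=[-11,47,38] → .
    (1,2)@(3, 5): e=[15,57,2] → X
    (2,2)@(5, 5): e=[3,41,30] → X
    (3,2)@(7, 5): e=[-9,25,58] → .
    (1,3)@(3, 7): e=[29,51,-6] → .
    (2,3)@(5, 7): e=[17,35,22] → X
    (3,3)@(7, 7): e=[5,19,50] → X
    (4,3)@(9, 7): e=[-7,3,78] → .
    (2,4)@(5, 9): e=[31,29,14] → X
    (4,4)@(9, 9): e=[7,-3,70] → .
    (2,5)@(5, 11): e=[45,23,6] → X
  covered (10 px):
    . . . . . . . . . .
    . X . . . . . . . .
    . X X . . . . . . .
    . . X X . . . . . .
    . . X X . . . . . .
    . . X X . . . . . .
    . . . X . . . . . .
    . . . . . . . . . .
    . . . . . . . . . .
    . . . . . . . . . .
T1:
  2·area = 112
  edge (16, 12)→(0, 16): d=(-16,4) inclusive
  edge (0, 16)→(20, 4): d=(20,-12) inclusive
  edge (20, 4)→(16, 12): d=(-4,8) inclusive
    (9,2)@(19, 5): e=[100,8,4] → X
    (7,3)@(15, 7): e=[84,0,28] → X  [on edge]
    (8,3)@(17, 7): e=[76,24,12] → X
    (9,3)@(19, 7): e=[68,48,-4] → .
    (6,4)@(13, 9): e=[60,16,36] → X
    (9,4)@(19, 9): e=[36,88,-12] → .
    (4,5)@(9, 11): e=[44,8,60] → X
    (5,5)@(11, 11): e=[36,32,44] → X
    (8,5)@(17, 11): e=[12,104,-4] → .
    (2,6)@(5, 13): e=[28,0,84] → X  [on edge]
    (3,6)@(7, 13): e=[20,24,68] → X
    (6,6)@(13, 13): e=[-4,96,20] → .
  covered (15 px):
    . . . . . . . . . .
    . . . . . . . . . .
    . . . . . . . . . X
    . . . . . . . X X .
    . . . . . . X X X .
    . . . . X X X X . .
    . . X X X X . . . .
    . X . . . . . . . .
    . . . . . . . . . .
    . . . . . . . . . .

Final: [40,20,52]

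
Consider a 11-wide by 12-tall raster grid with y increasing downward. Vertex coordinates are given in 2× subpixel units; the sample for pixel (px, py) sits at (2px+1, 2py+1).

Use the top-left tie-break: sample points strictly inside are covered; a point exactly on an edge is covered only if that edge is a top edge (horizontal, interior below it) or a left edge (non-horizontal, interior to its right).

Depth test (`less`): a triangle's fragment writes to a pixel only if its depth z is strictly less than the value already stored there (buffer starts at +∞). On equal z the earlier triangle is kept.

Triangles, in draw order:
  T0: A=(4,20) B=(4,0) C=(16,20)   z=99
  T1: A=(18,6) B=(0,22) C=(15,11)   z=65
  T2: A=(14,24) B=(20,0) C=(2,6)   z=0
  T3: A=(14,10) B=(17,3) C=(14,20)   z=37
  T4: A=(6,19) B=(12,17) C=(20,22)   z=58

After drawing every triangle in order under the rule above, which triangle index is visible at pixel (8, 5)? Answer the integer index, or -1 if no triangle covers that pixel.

T0:
  2·area = 240
  edge (4, 20)→(4, 0): d=(0,-20) top-left  bias=+0
  edge (4, 0)→(16, 20): d=(12,20) right/bottom  bias=-1
  edge (16, 20)→(4, 20): d=(-12,0) right/bottom  bias=-1
    (2,1)@(5, 3): e=[20,16,204] → █
    (3,1)@(7, 3): e=[60,-24,204] → ·
    (2,2)@(5, 5): e=[20,40,180] → █
    (3,2)@(7, 5): e=[60,0,180] → ·  [on edge]
    (2,3)@(5, 7): e=[20,64,156] → █
    (3,3)@(7, 7): e=[60,24,156] → █
    (4,3)@(9, 7): e=[100,-16,156] → ·
    (2,4)@(5, 9): e=[20,88,132] → █
    (4,4)@(9, 9): e=[100,8,132] → █
    (5,4)@(11, 9): e=[140,-32,132] → ·
    (2,5)@(5, 11): e=[20,112,108] → █
    (5,5)@(11, 11): e=[140,-8,108] → ·
    (6,7)@(13, 15): e=[180,0,60] → ·  [on edge]
  covered (29 px):
    · · · · · · · · · · ·
    · · █ · · · · · · · ·
    · · █ · · · · · · · ·
    · · █ █ · · · · · · ·
    · · █ █ █ · · · · · ·
    · · █ █ █ · · · · · ·
    · · █ █ █ █ · · · · ·
    · · █ █ █ █ · · · · ·
    · · █ █ █ █ █ · · · ·
    · · █ █ █ █ █ █ · · ·
    · · · · · · · · · · ·
    · · · · · · · · · · ·
T1:
  2·area = 42  (B↔C swapped to make it positive)
  edge (18, 6)→(15, 11): d=(-3,5) right/bottom  bias=-1
  edge (15, 11)→(0, 22): d=(-15,11) right/bottom  bias=-1
  edge (0, 22)→(18, 6): d=(18,-16) top-left  bias=+0
    (10,0)@(21, 1): e=[0,84,-42] → ·  [on edge]
    (8,3)@(17, 7): e=[2,38,2] → █
    (9,3)@(19, 7): e=[-8,16,34] → ·
    (7,4)@(15, 9): e=[6,30,6] → █
    (8,4)@(17, 9): e=[-4,8,38] → ·
    (6,5)@(13, 11): e=[10,22,10] → █
    (7,5)@(15, 11): e=[0,0,42] → ·  [on edge]
    (5,6)@(11, 13): e=[14,14,14] → █
    (6,6)@(13, 13): e=[4,-8,46] → ·
    (4,7)@(9, 15): e=[18,6,18] → █
    (5,7)@(11, 15): e=[8,-16,50] → ·
    (4,8)@(9, 17): e=[12,-24,54] → ·
    (4,10)@(9, 21): e=[0,-84,126] → ·  [on edge]
  covered (5 px):
    · · · · · · · · · · ·
    · · · · · · · · · · ·
    · · · · · · · · · · ·
    · · · · · · · · █ · ·
    · · · · · · · █ · · ·
    · · · · · · █ · · · ·
    · · · · · █ · · · · ·
    · · · · █ · · · · · ·
    · · · · · · · · · · ·
    · · · · · · · · · · ·
    · · · · · · · · · · ·
    · · · · · · · · · · ·
T2:
  2·area = 396  (B↔C swapped to make it positive)
  edge (14, 24)→(2, 6): d=(-12,-18) top-left  bias=+0
  edge (2, 6)→(20, 0): d=(18,-6) top-left  bias=+0
  edge (20, 0)→(14, 24): d=(-6,24) right/bottom  bias=-1
    (8,0)@(17, 1): e=[330,0,66] → █  [on edge]
    (9,0)@(19, 1): e=[366,12,18] → █
    (10,0)@(21, 1): e=[402,24,-30] → ·
    (5,1)@(11, 3): e=[198,0,198] → █  [on edge]
    (6,1)@(13, 3): e=[234,12,150] → █
    (7,1)@(15, 3): e=[270,24,102] → █
    (10,1)@(21, 3): e=[378,60,-42] → ·
    (2,2)@(5, 5): e=[66,0,330] → █  [on edge]
    (3,2)@(7, 5): e=[102,12,282] → █
    (4,2)@(9, 5): e=[138,24,234] → █
    (9,2)@(19, 5): e=[318,84,-6] → ·
    (1,3)@(3, 7): e=[6,24,366] → █
  covered (51 px):
    · · · · · · · · █ █ ·
    · · · · · █ █ █ █ █ ·
    · · █ █ █ █ █ █ █ · ·
    · █ █ █ █ █ █ █ █ · ·
    · · █ █ █ █ █ █ █ · ·
    · · · █ █ █ █ █ █ · ·
    · · · █ █ █ █ █ · · ·
    · · · · █ █ █ █ · · ·
    · · · · · █ █ █ · · ·
    · · · · · █ █ █ · · ·
    · · · · · · █ · · · ·
    · · · · · · · · · · ·
T3:
  2·area = 30
  edge (14, 10)→(17, 3): d=(3,-7) top-left  bias=+0
  edge (17, 3)→(14, 20): d=(-3,17) right/bottom  bias=-1
  edge (14, 20)→(14, 10): d=(0,-10) top-left  bias=+0
    (8,1)@(17, 3): e=[0,0,30] → ·  [on edge]
    (7,4)@(15, 9): e=[4,16,10] → █
    (8,4)@(17, 9): e=[18,-18,30] → ·
    (7,5)@(15, 11): e=[10,10,10] → █
    (8,5)@(17, 11): e=[24,-24,30] → ·
    (7,6)@(15, 13): e=[16,4,10] → █
    (8,6)@(17, 13): e=[30,-30,30] → ·
    (7,7)@(15, 15): e=[22,-2,10] → ·
    (5,8)@(11, 17): e=[0,60,-30] → ·  [on edge]
  covered (3 px):
    · · · · · · · · · · ·
    · · · · · · · · · · ·
    · · · · · · · · · · ·
    · · · · · · · · · · ·
    · · · · · · · █ · · ·
    · · · · · · · █ · · ·
    · · · · · · · █ · · ·
    · · · · · · · · · · ·
    · · · · · · · · · · ·
    · · · · · · · · · · ·
    · · · · · · · · · · ·
    · · · · · · · · · · ·
T4:
  2·area = 46
  edge (6, 19)→(12, 17): d=(6,-2) top-left  bias=+0
  edge (12, 17)→(20, 22): d=(8,5) right/bottom  bias=-1
  edge (20, 22)→(6, 19): d=(-14,-3) top-left  bias=+0
    (3,9)@(7, 19): e=[2,41,3] → █
    (4,9)@(9, 19): e=[6,31,9] → █
    (5,9)@(11, 19): e=[10,21,15] → █
    (6,9)@(13, 19): e=[14,11,21] → █
    (7,9)@(15, 19): e=[18,1,27] → █
    (8,9)@(17, 19): e=[22,-9,33] → ·
    (3,10)@(7, 21): e=[14,57,-25] → ·
    (4,10)@(9, 21): e=[18,47,-19] → ·
    (5,10)@(11, 21): e=[22,37,-13] → ·
    (6,10)@(13, 21): e=[26,27,-7] → ·
    (7,10)@(15, 21): e=[30,17,-1] → ·
    (8,10)@(17, 21): e=[34,7,5] → █
  covered (6 px):
    · · · · · · · · · · ·
    · · · · · · · · · · ·
    · · · · · · · · · · ·
    · · · · · · · · · · ·
    · · · · · · · · · · ·
    · · · · · · · · · · ·
    · · · · · · · · · · ·
    · · · · · · · · · · ·
    · · · · · · · · · · ·
    · · · █ █ █ █ █ · · ·
    · · · · · · · · █ · ·
    · · · · · · · · · · ·

Z-buffer (winner per pixel, '.' = empty):
  . . . . . . . . 2 2 .
  . . 0 . . 2 2 2 2 2 .
  . . 2 2 2 2 2 2 2 . .
  . 2 2 2 2 2 2 2 2 . .
  . . 2 2 2 2 2 2 2 . .
  . . 0 2 2 2 2 2 2 . .
  . . 0 2 2 2 2 2 . . .
  . . 0 0 2 2 2 2 . . .
  . . 0 0 0 2 2 2 . . .
  . . 0 4 4 2 2 2 . . .
  . . . . . . 2 . 4 . .
  . . . . . . . . . . .

Answer: 2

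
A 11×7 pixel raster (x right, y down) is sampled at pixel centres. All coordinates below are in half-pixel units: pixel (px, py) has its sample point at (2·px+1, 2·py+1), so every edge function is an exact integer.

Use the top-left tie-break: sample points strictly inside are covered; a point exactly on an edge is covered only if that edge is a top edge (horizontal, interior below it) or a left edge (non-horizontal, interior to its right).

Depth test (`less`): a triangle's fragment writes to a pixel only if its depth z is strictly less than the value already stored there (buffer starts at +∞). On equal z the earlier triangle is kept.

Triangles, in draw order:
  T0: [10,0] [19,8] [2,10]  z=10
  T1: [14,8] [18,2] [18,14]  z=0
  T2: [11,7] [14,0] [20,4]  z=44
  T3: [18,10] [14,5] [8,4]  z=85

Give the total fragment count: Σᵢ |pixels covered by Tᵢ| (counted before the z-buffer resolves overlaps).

T0:
  2·area = 154
  edge (10, 0)→(19, 8): d=(9,8) right/bottom  bias=-1
  edge (19, 8)→(2, 10): d=(-17,2) right/bottom  bias=-1
  edge (2, 10)→(10, 0): d=(8,-10) top-left  bias=+0
    (5,0)@(11, 1): e=[1,135,18] → █
    (6,0)@(13, 1): e=[-15,131,38] → ·
    (4,1)@(9, 3): e=[35,105,14] → █
    (6,1)@(13, 3): e=[3,97,54] → █
    (7,1)@(15, 3): e=[-13,93,74] → ·
    (3,2)@(7, 5): e=[69,75,10] → █
    (7,2)@(15, 5): e=[5,59,90] → █
    (8,2)@(17, 5): e=[-11,55,110] → ·
    (2,3)@(5, 7): e=[103,45,6] → █
    (8,3)@(17, 7): e=[7,21,126] → █
    (9,3)@(19, 7): e=[-9,17,146] → ·
    (1,4)@(3, 9): e=[137,15,2] → █
  covered (20 px):
    · · · · · █ · · · · ·
    · · · · █ █ █ · · · ·
    · · · █ █ █ █ █ · · ·
    · · █ █ █ █ █ █ █ · ·
    · █ █ █ █ · · · · · ·
    · · · · · · · · · · ·
    · · · · · · · · · · ·
T1:
  2·area = 48
  edge (14, 8)→(18, 2): d=(4,-6) top-left  bias=+0
  edge (18, 2)→(18, 14): d=(0,12) right/bottom  bias=-1
  edge (18, 14)→(14, 8): d=(-4,-6) top-left  bias=+0
    (8,2)@(17, 5): e=[6,12,30] → █
    (9,2)@(19, 5): e=[18,-12,42] → ·
    (7,3)@(15, 7): e=[2,36,10] → █
    (9,3)@(19, 7): e=[26,-12,34] → ·
    (7,4)@(15, 9): e=[10,36,2] → █
    (9,4)@(19, 9): e=[34,-12,26] → ·
    (7,5)@(15, 11): e=[18,36,-6] → ·
    (8,5)@(17, 11): e=[30,12,6] → █
    (9,5)@(19, 11): e=[42,-12,18] → ·
    (8,6)@(17, 13): e=[38,12,-2] → ·
  covered (6 px):
    · · · · · · · · · · ·
    · · · · · · · · · · ·
    · · · · · · · · █ · ·
    · · · · · · · █ █ · ·
    · · · · · · · █ █ · ·
    · · · · · · · · █ · ·
    · · · · · · · · · · ·
T2:
  2·area = 54
  edge (11, 7)→(14, 0): d=(3,-7) top-left  bias=+0
  edge (14, 0)→(20, 4): d=(6,4) right/bottom  bias=-1
  edge (20, 4)→(11, 7): d=(-9,3) right/bottom  bias=-1
    (7,0)@(15, 1): e=[10,2,42] → █
    (8,0)@(17, 1): e=[24,-6,36] → ·
    (6,1)@(13, 3): e=[2,22,30] → █
    (8,1)@(17, 3): e=[30,6,18] → █
    (9,1)@(19, 3): e=[44,-2,12] → ·
    (6,2)@(13, 5): e=[8,34,12] → █
    (8,2)@(17, 5): e=[36,18,0] → ·  [on edge]
    (5,3)@(11, 7): e=[0,54,0] → ·  [on edge]
    (6,3)@(13, 7): e=[14,46,-6] → ·
    (7,3)@(15, 7): e=[28,38,-12] → ·
    (2,4)@(5, 9): e=[-36,90,0] → ·  [on edge]
  covered (6 px):
    · · · · · · · █ · · ·
    · · · · · · █ █ █ · ·
    · · · · · · █ █ · · ·
    · · · · · · · · · · ·
    · · · · · · · · · · ·
    · · · · · · · · · · ·
    · · · · · · · · · · ·
T3:
  2·area = 26  (B↔C swapped to make it positive)
  edge (18, 10)→(8, 4): d=(-10,-6) top-left  bias=+0
  edge (8, 4)→(14, 5): d=(6,1) right/bottom  bias=-1
  edge (14, 5)→(18, 10): d=(4,5) right/bottom  bias=-1
    (1,0)@(3, 1): e=[0,-13,39] → ·  [on edge]
    (5,2)@(11, 5): e=[8,3,15] → █
    (6,2)@(13, 5): e=[20,1,5] → █
    (7,2)@(15, 5): e=[32,-1,-5] → ·
    (5,3)@(11, 7): e=[-12,15,23] → ·
    (6,3)@(13, 7): e=[0,13,13] → █  [on edge]
    (7,3)@(15, 7): e=[12,11,3] → █
    (8,3)@(17, 7): e=[24,9,-7] → ·
    (6,4)@(13, 9): e=[-20,25,21] → ·
    (7,4)@(15, 9): e=[-8,23,11] → ·
    (8,4)@(17, 9): e=[4,21,1] → █
    (9,4)@(19, 9): e=[16,19,-9] → ·
  covered (5 px):
    · · · · · · · · · · ·
    · · · · · · · · · · ·
    · · · · · █ █ · · · ·
    · · · · · · █ █ · · ·
    · · · · · · · · █ · ·
    · · · · · · · · · · ·
    · · · · · · · · · · ·

Final: 37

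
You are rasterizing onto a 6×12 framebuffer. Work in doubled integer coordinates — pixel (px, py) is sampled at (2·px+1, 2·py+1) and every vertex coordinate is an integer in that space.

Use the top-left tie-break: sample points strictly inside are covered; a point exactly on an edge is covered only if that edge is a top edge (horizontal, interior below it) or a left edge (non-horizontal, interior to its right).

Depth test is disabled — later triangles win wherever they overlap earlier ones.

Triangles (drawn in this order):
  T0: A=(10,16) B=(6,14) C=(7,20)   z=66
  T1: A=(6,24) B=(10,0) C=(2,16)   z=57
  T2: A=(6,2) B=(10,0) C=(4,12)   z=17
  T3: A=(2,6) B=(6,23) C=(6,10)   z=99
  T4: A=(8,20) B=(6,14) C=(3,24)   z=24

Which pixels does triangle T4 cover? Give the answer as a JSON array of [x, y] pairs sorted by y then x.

T0:
  2·area = 22  (B↔C swapped to make it positive)
  edge (10, 16)→(7, 20): d=(-3,4) right/bottom  bias=-1
  edge (7, 20)→(6, 14): d=(-1,-6) top-left  bias=+0
  edge (6, 14)→(10, 16): d=(4,2) right/bottom  bias=-1
    (3,7)@(7, 15): e=[15,5,2] → #
    (4,7)@(9, 15): e=[7,17,-2] → ·
    (3,8)@(7, 17): e=[9,3,10] → #
    (4,8)@(9, 17): e=[1,15,6] → #
    (5,8)@(11, 17): e=[-7,27,2] → ·
    (3,9)@(7, 19): e=[3,1,18] → #
    (4,9)@(9, 19): e=[-5,13,14] → ·
    (3,10)@(7, 21): e=[-3,-1,26] → ·
  covered (4 px):
    · · · · · ·
    · · · · · ·
    · · · · · ·
    · · · · · ·
    · · · · · ·
    · · · · · ·
    · · · · · ·
    · · · # · ·
    · · · # # ·
    · · · # · ·
    · · · · · ·
    · · · · · ·
T1:
  2·area = 128  (B↔C swapped to make it positive)
  edge (6, 24)→(2, 16): d=(-4,-8) top-left  bias=+0
  edge (2, 16)→(10, 0): d=(8,-16) top-left  bias=+0
  edge (10, 0)→(6, 24): d=(-4,24) right/bottom  bias=-1
    (4,1)@(9, 3): e=[108,8,12] → #
    (5,1)@(11, 3): e=[124,40,-36] → ·
    (4,2)@(9, 5): e=[100,24,4] → #
    (5,2)@(11, 5): e=[116,56,-44] → ·
    (3,3)@(7, 7): e=[76,8,44] → #
    (4,3)@(9, 7): e=[92,40,-4] → ·
    (3,4)@(7, 9): e=[68,24,36] → #
    (4,4)@(9, 9): e=[84,56,-12] → ·
    (2,5)@(5, 11): e=[44,8,76] → #
    (4,5)@(9, 11): e=[76,72,-20] → ·
    (2,6)@(5, 13): e=[36,24,68] → #
    (4,6)@(9, 13): e=[68,88,-28] → ·
  covered (16 px):
    · · · · · ·
    · · · · # ·
    · · · · # ·
    · · · # · ·
    · · · # · ·
    · · # # · ·
    · · # # · ·
    · # # # · ·
    · # # # · ·
    · · # · · ·
    · · # · · ·
    · · · · · ·
T2:
  2·area = 36
  edge (6, 2)→(10, 0): d=(4,-2) top-left  bias=+0
  edge (10, 0)→(4, 12): d=(-6,12) right/bottom  bias=-1
  edge (4, 12)→(6, 2): d=(2,-10) top-left  bias=+0
    (4,0)@(9, 1): e=[2,6,28] → #
    (5,0)@(11, 1): e=[6,-18,48] → ·
    (3,1)@(7, 3): e=[6,18,12] → #
    (4,1)@(9, 3): e=[10,-6,32] → ·
    (3,2)@(7, 5): e=[14,6,16] → #
    (4,2)@(9, 5): e=[18,-18,36] → ·
    (2,3)@(5, 7): e=[18,18,0] → #  [on edge]
    (3,3)@(7, 7): e=[22,-6,20] → ·
    (2,4)@(5, 9): e=[26,6,4] → #
    (3,4)@(7, 9): e=[30,-18,24] → ·
    (2,5)@(5, 11): e=[34,-6,8] → ·
    (1,8)@(3, 17): e=[54,-18,0] → ·  [on edge]
  covered (5 px):
    · · · · # ·
    · · · # · ·
    · · · # · ·
    · · # · · ·
    · · # · · ·
    · · · · · ·
    · · · · · ·
    · · · · · ·
    · · · · · ·
    · · · · · ·
    · · · · · ·
    · · · · · ·
T3:
  2·area = 52  (B↔C swapped to make it positive)
  edge (2, 6)→(6, 10): d=(4,4) right/bottom  bias=-1
  edge (6, 10)→(6, 23): d=(0,13) right/bottom  bias=-1
  edge (6, 23)→(2, 6): d=(-4,-17) top-left  bias=+0
    (0,2)@(1, 5): e=[0,65,-13] → ·  [on edge]
    (1,3)@(3, 7): e=[0,39,13] → ·  [on edge]
    (1,4)@(3, 9): e=[8,39,5] → #
    (2,4)@(5, 9): e=[0,13,39] → ·  [on edge]
    (1,5)@(3, 11): e=[16,39,-3] → ·
    (2,5)@(5, 11): e=[8,13,31] → #
    (3,5)@(7, 11): e=[0,-13,65] → ·  [on edge]
    (2,6)@(5, 13): e=[16,13,23] → #
    (3,6)@(7, 13): e=[8,-13,57] → ·
    (4,6)@(9, 13): e=[0,-39,91] → ·  [on edge]
    (2,7)@(5, 15): e=[24,13,15] → #
    (3,7)@(7, 15): e=[16,-13,49] → ·
    (5,7)@(11, 15): e=[0,-65,117] → ·  [on edge]
  covered (5 px):
    · · · · · ·
    · · · · · ·
    · · · · · ·
    · · · · · ·
    · # · · · ·
    · · # · · ·
    · · # · · ·
    · · # · · ·
    · · # · · ·
    · · · · · ·
    · · · · · ·
    · · · · · ·
T4:
  2·area = 38  (B↔C swapped to make it positive)
  edge (8, 20)→(3, 24): d=(-5,4) right/bottom  bias=-1
  edge (3, 24)→(6, 14): d=(3,-10) top-left  bias=+0
  edge (6, 14)→(8, 20): d=(2,6) right/bottom  bias=-1
    (1,2)@(3, 5): e=[95,-57,0] → ·  [on edge]
    (2,5)@(5, 11): e=[57,-19,0] → ·  [on edge]
    (3,8)@(7, 17): e=[19,19,0] → ·  [on edge]
    (2,9)@(5, 19): e=[17,5,16] → #
    (3,9)@(7, 19): e=[9,25,4] → #
    (4,9)@(9, 19): e=[1,45,-8] → ·
    (2,10)@(5, 21): e=[7,11,20] → #
    (3,10)@(7, 21): e=[-1,31,8] → ·
    (2,11)@(5, 23): e=[-3,17,24] → ·
    (4,11)@(9, 23): e=[-19,57,0] → ·  [on edge]
  covered (3 px):
    · · · · · ·
    · · · · · ·
    · · · · · ·
    · · · · · ·
    · · · · · ·
    · · · · · ·
    · · · · · ·
    · · · · · ·
    · · · · · ·
    · · # # · ·
    · · # · · ·
    · · · · · ·

Final: [[2,9],[3,9],[2,10]]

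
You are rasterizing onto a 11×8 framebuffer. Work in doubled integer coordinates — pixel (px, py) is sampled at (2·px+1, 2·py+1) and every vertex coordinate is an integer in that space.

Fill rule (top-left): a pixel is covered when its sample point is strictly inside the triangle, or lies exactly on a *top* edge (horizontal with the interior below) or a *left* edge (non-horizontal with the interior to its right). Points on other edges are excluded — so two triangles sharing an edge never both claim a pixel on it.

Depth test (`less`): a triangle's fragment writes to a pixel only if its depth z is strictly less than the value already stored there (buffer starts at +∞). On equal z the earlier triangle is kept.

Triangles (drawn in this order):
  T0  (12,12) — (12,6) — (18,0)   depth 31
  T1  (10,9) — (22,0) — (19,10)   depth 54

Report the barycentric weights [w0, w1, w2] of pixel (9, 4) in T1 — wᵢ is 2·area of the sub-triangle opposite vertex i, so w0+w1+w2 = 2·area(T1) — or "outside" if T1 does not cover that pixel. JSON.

T0:
  2·area = 36
  edge (12, 12)→(12, 6): d=(0,-6) top-left  bias=+0
  edge (12, 6)→(18, 0): d=(6,-6) top-left  bias=+0
  edge (18, 0)→(12, 12): d=(-6,12) right/bottom  bias=-1
    (8,0)@(17, 1): e=[30,0,6] → █  [on edge]
    (9,0)@(19, 1): e=[42,12,-18] → ·
    (7,1)@(15, 3): e=[18,0,18] → █  [on edge]
    (8,1)@(17, 3): e=[30,12,-6] → ·
    (6,2)@(13, 5): e=[6,0,30] → █  [on edge]
    (8,2)@(17, 5): e=[30,24,-18] → ·
    (5,3)@(11, 7): e=[-6,0,42] → ·  [on edge]
    (6,3)@(13, 7): e=[6,12,18] → █
    (7,3)@(15, 7): e=[18,24,-6] → ·
    (4,4)@(9, 9): e=[-18,0,54] → ·  [on edge]
    (6,4)@(13, 9): e=[6,24,6] → █
    (7,4)@(15, 9): e=[18,36,-18] → ·
    (3,5)@(7, 11): e=[-30,0,66] → ·  [on edge]
    (2,6)@(5, 13): e=[-42,0,78] → ·  [on edge]
    (1,7)@(3, 15): e=[-54,0,90] → ·  [on edge]
  covered (6 px):
    · · · · · · · · █ · ·
    · · · · · · · █ · · ·
    · · · · · · █ █ · · ·
    · · · · · · █ · · · ·
    · · · · · · █ · · · ·
    · · · · · · · · · · ·
    · · · · · · · · · · ·
    · · · · · · · · · · ·
T1:
  2·area = 93
  edge (10, 9)→(22, 0): d=(12,-9) top-left  bias=+0
  edge (22, 0)→(19, 10): d=(-3,10) right/bottom  bias=-1
  edge (19, 10)→(10, 9): d=(-9,-1) top-left  bias=+0
    (10,0)@(21, 1): e=[3,7,83] → █
    (9,1)@(19, 3): e=[9,21,63] → █
    (8,2)@(17, 5): e=[15,35,43] → █
    (10,2)@(21, 5): e=[51,-5,47] → ·
    (6,3)@(13, 7): e=[3,69,21] → █
    (7,3)@(15, 7): e=[21,49,23] → █
    (10,3)@(21, 7): e=[75,-11,29] → ·
    (5,4)@(11, 9): e=[9,83,1] → █
    (10,4)@(21, 9): e=[99,-17,11] → ·
    (5,5)@(11, 11): e=[33,77,-17] → ·
    (6,5)@(13, 11): e=[51,57,-15] → ·
    (7,5)@(15, 11): e=[69,37,-13] → ·
  covered (14 px):
    · · · · · · · · · · █
    · · · · · · · · · █ █
    · · · · · · · · █ █ ·
    · · · · · · █ █ █ █ ·
    · · · · · █ █ █ █ █ ·
    · · · · · · · · · · ·
    · · · · · · · · · · ·
    · · · · · · · · · · ·

Result: [3,9,81]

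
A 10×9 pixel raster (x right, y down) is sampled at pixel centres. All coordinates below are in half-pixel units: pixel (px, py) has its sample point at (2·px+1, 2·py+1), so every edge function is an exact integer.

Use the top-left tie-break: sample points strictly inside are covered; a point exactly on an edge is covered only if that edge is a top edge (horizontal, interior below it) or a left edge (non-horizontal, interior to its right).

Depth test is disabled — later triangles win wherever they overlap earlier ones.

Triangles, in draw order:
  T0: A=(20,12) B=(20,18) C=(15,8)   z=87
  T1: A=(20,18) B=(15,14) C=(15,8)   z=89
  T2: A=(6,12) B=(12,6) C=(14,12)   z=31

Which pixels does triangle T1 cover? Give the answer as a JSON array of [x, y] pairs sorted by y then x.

T0:
  2·area = 30
  edge (20, 12)→(20, 18): d=(0,6) right/bottom  bias=-1
  edge (20, 18)→(15, 8): d=(-5,-10) top-left  bias=+0
  edge (15, 8)→(20, 12): d=(5,4) right/bottom  bias=-1
    (8,5)@(17, 11): e=[18,5,7] → #
    (9,5)@(19, 11): e=[6,25,-1] → ·
    (8,6)@(17, 13): e=[18,-5,17] → ·
    (9,6)@(19, 13): e=[6,15,9] → #
    (9,7)@(19, 15): e=[6,5,19] → #
    (9,8)@(19, 17): e=[6,-5,29] → ·
  covered (3 px):
    · · · · · · · · · ·
    · · · · · · · · · ·
    · · · · · · · · · ·
    · · · · · · · · · ·
    · · · · · · · · · ·
    · · · · · · · · # ·
    · · · · · · · · · #
    · · · · · · · · · #
    · · · · · · · · · ·
T1:
  2·area = 30
  edge (20, 18)→(15, 14): d=(-5,-4) top-left  bias=+0
  edge (15, 14)→(15, 8): d=(0,-6) top-left  bias=+0
  edge (15, 8)→(20, 18): d=(5,10) right/bottom  bias=-1
    (7,0)@(15, 1): e=[65,0,-35] → ·  [on edge]
    (7,1)@(15, 3): e=[55,0,-25] → ·  [on edge]
    (7,2)@(15, 5): e=[45,0,-15] → ·  [on edge]
    (7,3)@(15, 7): e=[35,0,-5] → ·  [on edge]
    (7,4)@(15, 9): e=[25,0,5] → #  [on edge]
    (8,4)@(17, 9): e=[33,12,-15] → ·
    (7,5)@(15, 11): e=[15,0,15] → #  [on edge]
    (8,5)@(17, 11): e=[23,12,-5] → ·
    (7,6)@(15, 13): e=[5,0,25] → #  [on edge]
    (8,6)@(17, 13): e=[13,12,5] → #
    (9,6)@(19, 13): e=[21,24,-15] → ·
    (7,7)@(15, 15): e=[-5,0,35] → ·  [on edge]
    (7,8)@(15, 17): e=[-15,0,45] → ·  [on edge]
  covered (6 px):
    · · · · · · · · · ·
    · · · · · · · · · ·
    · · · · · · · · · ·
    · · · · · · · · · ·
    · · · · · · · # · ·
    · · · · · · · # · ·
    · · · · · · · # # ·
    · · · · · · · · # ·
    · · · · · · · · · #
T2:
  2·area = 48
  edge (6, 12)→(12, 6): d=(6,-6) top-left  bias=+0
  edge (12, 6)→(14, 12): d=(2,6) right/bottom  bias=-1
  edge (14, 12)→(6, 12): d=(-8,0) right/bottom  bias=-1
    (8,0)@(17, 1): e=[0,-40,88] → ·  [on edge]
    (5,1)@(11, 3): e=[-24,0,72] → ·  [on edge]
    (7,1)@(15, 3): e=[0,-24,72] → ·  [on edge]
    (6,2)@(13, 5): e=[0,-8,56] → ·  [on edge]
    (5,3)@(11, 7): e=[0,8,40] → #  [on edge]
    (6,3)@(13, 7): e=[12,-4,40] → ·
    (4,4)@(9, 9): e=[0,24,24] → #  [on edge]
    (6,4)@(13, 9): e=[24,0,24] → ·  [on edge]
    (3,5)@(7, 11): e=[0,40,8] → #  [on edge]
    (6,5)@(13, 11): e=[36,4,8] → #
    (7,5)@(15, 11): e=[48,-8,8] → ·
    (2,6)@(5, 13): e=[0,56,-8] → ·  [on edge]
    (1,7)@(3, 15): e=[0,72,-24] → ·  [on edge]
    (7,7)@(15, 15): e=[72,0,-24] → ·  [on edge]
    (0,8)@(1, 17): e=[0,88,-40] → ·  [on edge]
  covered (7 px):
    · · · · · · · · · ·
    · · · · · · · · · ·
    · · · · · · · · · ·
    · · · · · # · · · ·
    · · · · # # · · · ·
    · · · # # # # · · ·
    · · · · · · · · · ·
    · · · · · · · · · ·
    · · · · · · · · · ·

Answer: [[7,4],[7,5],[7,6],[8,6],[8,7],[9,8]]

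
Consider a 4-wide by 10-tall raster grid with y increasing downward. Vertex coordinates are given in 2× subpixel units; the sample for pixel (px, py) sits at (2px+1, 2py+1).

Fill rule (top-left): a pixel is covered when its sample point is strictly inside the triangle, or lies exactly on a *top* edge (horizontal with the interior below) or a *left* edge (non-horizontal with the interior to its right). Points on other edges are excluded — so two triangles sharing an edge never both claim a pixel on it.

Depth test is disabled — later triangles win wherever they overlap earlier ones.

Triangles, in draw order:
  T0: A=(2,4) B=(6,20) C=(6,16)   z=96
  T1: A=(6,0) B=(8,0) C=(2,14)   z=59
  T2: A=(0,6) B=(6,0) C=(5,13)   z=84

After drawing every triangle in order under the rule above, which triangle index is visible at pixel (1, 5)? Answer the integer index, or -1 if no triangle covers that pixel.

T0:
  2·area = 16  (B↔C swapped to make it positive)
  edge (2, 4)→(6, 16): d=(4,12) right/bottom  bias=-1
  edge (6, 16)→(6, 20): d=(0,4) right/bottom  bias=-1
  edge (6, 20)→(2, 4): d=(-4,-16) top-left  bias=+0
    (0,0)@(1, 1): e=[0,20,-4] → ·  [on edge]
    (1,3)@(3, 7): e=[0,12,4] → ·  [on edge]
    (2,6)@(5, 13): e=[0,4,12] → ·  [on edge]
    (2,7)@(5, 15): e=[8,4,4] → █
    (3,7)@(7, 15): e=[-16,-4,36] → ·
    (2,8)@(5, 17): e=[16,4,-4] → ·
    (3,9)@(7, 19): e=[0,-4,20] → ·  [on edge]
  covered (1 px):
    · · · ·
    · · · ·
    · · · ·
    · · · ·
    · · · ·
    · · · ·
    · · · ·
    · · █ ·
    · · · ·
    · · · ·
T1:
  2·area = 28
  edge (6, 0)→(8, 0): d=(2,0) top-left  bias=+0
  edge (8, 0)→(2, 14): d=(-6,14) right/bottom  bias=-1
  edge (2, 14)→(6, 0): d=(4,-14) top-left  bias=+0
    (3,0)@(7, 1): e=[2,8,18] → █
    (3,1)@(7, 3): e=[6,-4,26] → ·
    (2,2)@(5, 5): e=[10,12,6] → █
    (3,2)@(7, 5): e=[10,-16,34] → ·
    (2,3)@(5, 7): e=[14,0,14] → ·  [on edge]
    (1,5)@(3, 11): e=[22,4,2] → █
    (2,5)@(5, 11): e=[22,-24,30] → ·
    (1,6)@(3, 13): e=[26,-8,10] → ·
  covered (3 px):
    · · · █
    · · · ·
    · · █ ·
    · · · ·
    · · · ·
    · █ · ·
    · · · ·
    · · · ·
    · · · ·
    · · · ·
T2:
  2·area = 72
  edge (0, 6)→(6, 0): d=(6,-6) top-left  bias=+0
  edge (6, 0)→(5, 13): d=(-1,13) right/bottom  bias=-1
  edge (5, 13)→(0, 6): d=(-5,-7) top-left  bias=+0
    (2,0)@(5, 1): e=[0,12,60] → █  [on edge]
    (3,0)@(7, 1): e=[12,-14,74] → ·
    (1,1)@(3, 3): e=[0,36,36] → █  [on edge]
    (3,1)@(7, 3): e=[24,-16,64] → ·
    (0,2)@(1, 5): e=[0,60,12] → █  [on edge]
    (3,2)@(7, 5): e=[36,-18,54] → ·
    (0,3)@(1, 7): e=[12,58,2] → █
    (3,3)@(7, 7): e=[48,-20,44] → ·
    (0,4)@(1, 9): e=[24,56,-8] → ·
    (1,4)@(3, 9): e=[36,30,6] → █
    (3,4)@(7, 9): e=[60,-22,34] → ·
    (1,5)@(3, 11): e=[48,28,-4] → ·
    (2,6)@(5, 13): e=[72,0,0] → ·  [on edge]
  covered (12 px):
    · · █ ·
    · █ █ ·
    █ █ █ ·
    █ █ █ ·
    · █ █ ·
    · · █ ·
    · · · ·
    · · · ·
    · · · ·
    · · · ·

Z-buffer (winner per pixel, '.' = empty):
  . . 2 1
  . 2 2 .
  2 2 2 .
  2 2 2 .
  . 2 2 .
  . 1 2 .
  . . . .
  . . 0 .
  . . . .
  . . . .

Final: 1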